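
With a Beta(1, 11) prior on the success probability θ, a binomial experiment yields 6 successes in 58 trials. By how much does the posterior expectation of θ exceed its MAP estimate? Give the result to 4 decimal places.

Posterior: Beta(1+6, 11+52) = Beta(7, 63).
Mode = (7−1)/(7+63−2) = 6/68 = 0.0882.
Mean = 7/(7+63) = 7/70 = 0.1000.
Difference = 0.1000 − 0.0882 = 0.0118.
The posterior is right-skewed, so the mean exceeds the mode.

0.0118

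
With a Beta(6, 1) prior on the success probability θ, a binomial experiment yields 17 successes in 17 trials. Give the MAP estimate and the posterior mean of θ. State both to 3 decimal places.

θ_MAP = 1.000, E[θ|data] = 0.958

Posterior: Beta(6+17, 1+0) = Beta(23, 1).
Since β = 1 ≤ 1 and α > 1, the Beta density is monotone increasing on [0,1]; the mode is at 1.
Mean = 23/(23+1) = 0.958.
The posterior is left-skewed, so the mode exceeds the mean.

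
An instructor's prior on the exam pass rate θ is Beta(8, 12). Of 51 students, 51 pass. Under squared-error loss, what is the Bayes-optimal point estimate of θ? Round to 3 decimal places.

0.831

Posterior: Beta(8+51, 12+0) = Beta(59, 12).
Mode = (59−1)/(59+12−2) = 58/69 = 0.841.
Mean = 59/(59+12) = 59/71 = 0.831.
Squared-error loss ⇒ the optimal estimator is the posterior mean.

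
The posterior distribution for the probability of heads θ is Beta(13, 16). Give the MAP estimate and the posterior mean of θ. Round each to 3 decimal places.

Mode = (13−1)/(13+16−2) = 12/27 = 0.444.
Mean = 13/(13+16) = 13/29 = 0.448.

θ_MAP = 0.444, E[θ|data] = 0.448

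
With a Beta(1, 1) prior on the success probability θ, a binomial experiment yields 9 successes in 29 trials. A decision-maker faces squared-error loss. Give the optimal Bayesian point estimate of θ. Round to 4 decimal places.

0.3226

Posterior: Beta(1+9, 1+20) = Beta(10, 21).
Mode = (10−1)/(10+21−2) = 9/29 = 0.3103.
Mean = 10/(10+21) = 10/31 = 0.3226.
Squared-error loss ⇒ the optimal estimator is the posterior mean.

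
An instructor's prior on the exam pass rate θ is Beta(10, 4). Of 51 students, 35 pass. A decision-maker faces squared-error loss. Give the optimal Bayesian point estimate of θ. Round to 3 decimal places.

0.692

Posterior: Beta(10+35, 4+16) = Beta(45, 20).
Mode = (45−1)/(45+20−2) = 44/63 = 0.698.
Mean = 45/(45+20) = 45/65 = 0.692.
Squared-error loss ⇒ the optimal estimator is the posterior mean.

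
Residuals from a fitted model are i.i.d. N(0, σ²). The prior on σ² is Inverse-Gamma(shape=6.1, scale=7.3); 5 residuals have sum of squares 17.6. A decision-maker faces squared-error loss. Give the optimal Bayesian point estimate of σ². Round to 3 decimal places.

2.118

Posterior: Inverse-Gamma(shape = 6.1+5/2 = 8.6, scale = 7.3+17.6/2 = 16.1).
Mode = β/(α+1) = 16.1/9.6 = 1.677.
Mean = β/(α−1) = 16.1/7.6 = 2.118.
Squared-error loss ⇒ the optimal estimator is the posterior mean.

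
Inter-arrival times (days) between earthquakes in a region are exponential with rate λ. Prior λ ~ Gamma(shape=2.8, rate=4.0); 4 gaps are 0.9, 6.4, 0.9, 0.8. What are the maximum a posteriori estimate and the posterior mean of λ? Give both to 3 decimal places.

maximum a posteriori estimate = 0.446, posterior mean = 0.523

Σ times = 9.0. Posterior: Gamma(shape = 2.8+4 = 6.8, rate = 4.0+9.0 = 13.0).
Mode = (α−1)/β = 5.8/13.0 = 0.446.
Mean = α/β = 6.8/13.0 = 0.523.
Right-skewed posterior ⇒ mode < mean.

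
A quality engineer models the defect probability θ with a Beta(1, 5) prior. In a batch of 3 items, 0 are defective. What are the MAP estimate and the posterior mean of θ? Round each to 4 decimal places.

MAP = 0.0000, posterior mean = 0.1111

Posterior: Beta(1+0, 5+3) = Beta(1, 8).
Since α = 1 ≤ 1 and β > 1, the Beta density is monotone decreasing on [0,1]; the mode is at 0.
Mean = 1/(1+8) = 0.1111.
Right-skewed posterior ⇒ mode < mean.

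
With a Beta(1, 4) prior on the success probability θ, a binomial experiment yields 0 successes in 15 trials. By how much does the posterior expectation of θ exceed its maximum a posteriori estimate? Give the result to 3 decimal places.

Posterior: Beta(1+0, 4+15) = Beta(1, 19).
Since α = 1 ≤ 1 and β > 1, the Beta density is monotone decreasing on [0,1]; the mode is at 0.
Mean = 1/(1+19) = 0.050.
Difference = 0.050 − 0.000 = 0.050.
The posterior is right-skewed, so the mean exceeds the mode.

0.050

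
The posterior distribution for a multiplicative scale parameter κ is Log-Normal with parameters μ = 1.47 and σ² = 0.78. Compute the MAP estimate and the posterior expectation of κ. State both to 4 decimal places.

Mode = exp(μ − σ²) = exp(0.69) = 1.9937.
Mean = exp(μ + σ²/2) = exp(1.860) = 6.4237.
Mean > mode: the posterior has a right tail.

MAP estimate = 1.9937, posterior expectation = 6.4237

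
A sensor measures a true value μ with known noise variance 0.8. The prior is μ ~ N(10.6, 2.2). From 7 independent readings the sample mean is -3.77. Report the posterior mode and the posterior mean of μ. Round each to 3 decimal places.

Posterior for μ is Normal. Precision-weighted mean: (1/2.2·10.6 + 7/0.8·-3.77) / (1/2.2 + 7/0.8) = -3.060.
A Normal posterior is symmetric, so mode = mean.

MAP = -3.060; posterior mean = -3.060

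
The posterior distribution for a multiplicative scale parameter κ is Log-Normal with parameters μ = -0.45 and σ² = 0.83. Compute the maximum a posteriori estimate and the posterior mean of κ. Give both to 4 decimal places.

Mode = exp(μ − σ²) = exp(-1.28) = 0.2780.
Mean = exp(μ + σ²/2) = exp(-0.035) = 0.9656.

MAP: 0.2780. Posterior mean: 0.9656.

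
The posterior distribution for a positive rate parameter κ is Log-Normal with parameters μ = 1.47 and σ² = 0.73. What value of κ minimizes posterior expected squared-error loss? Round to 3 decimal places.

6.265

Mode = exp(μ − σ²) = exp(0.74) = 2.096.
Mean = exp(μ + σ²/2) = exp(1.835) = 6.265.
Squared-error loss ⇒ the optimal estimator is the posterior mean.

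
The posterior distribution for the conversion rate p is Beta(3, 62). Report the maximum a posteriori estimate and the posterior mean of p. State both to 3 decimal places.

MAP = 0.032, posterior mean = 0.046

Mode = (3−1)/(3+62−2) = 2/63 = 0.032.
Mean = 3/(3+62) = 3/65 = 0.046.
Right-skewed posterior ⇒ mode < mean.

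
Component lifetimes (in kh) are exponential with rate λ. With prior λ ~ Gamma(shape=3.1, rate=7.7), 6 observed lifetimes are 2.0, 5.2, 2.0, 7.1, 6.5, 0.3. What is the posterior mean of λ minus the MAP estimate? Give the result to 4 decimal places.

0.0325

Σ times = 23.1. Posterior: Gamma(shape = 3.1+6 = 9.1, rate = 7.7+23.1 = 30.8).
Mode = (α−1)/β = 8.1/30.8 = 0.2630.
Mean = α/β = 9.1/30.8 = 0.2955.
Difference = 0.2955 − 0.2630 = 0.0325.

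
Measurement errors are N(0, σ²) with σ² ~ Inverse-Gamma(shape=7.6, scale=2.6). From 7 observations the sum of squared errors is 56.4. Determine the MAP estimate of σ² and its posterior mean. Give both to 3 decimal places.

MAP = 2.545, posterior mean = 3.050

Posterior: Inverse-Gamma(shape = 7.6+7/2 = 11.1, scale = 2.6+56.4/2 = 30.8).
Mode = β/(α+1) = 30.8/12.1 = 2.545.
Mean = β/(α−1) = 30.8/10.1 = 3.050.
Right-skewed posterior ⇒ mode < mean.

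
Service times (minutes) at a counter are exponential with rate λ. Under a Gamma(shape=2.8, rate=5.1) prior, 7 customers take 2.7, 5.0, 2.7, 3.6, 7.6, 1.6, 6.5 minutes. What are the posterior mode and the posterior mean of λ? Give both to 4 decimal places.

λ_MAP = 0.2529, E[λ|data] = 0.2816

Σ times = 29.7. Posterior: Gamma(shape = 2.8+7 = 9.8, rate = 5.1+29.7 = 34.8).
Mode = (α−1)/β = 8.8/34.8 = 0.2529.
Mean = α/β = 9.8/34.8 = 0.2816.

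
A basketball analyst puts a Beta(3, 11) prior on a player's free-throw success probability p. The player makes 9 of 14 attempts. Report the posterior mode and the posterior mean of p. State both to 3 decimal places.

Posterior: Beta(3+9, 11+5) = Beta(12, 16).
Mode = (12−1)/(12+16−2) = 11/26 = 0.423.
Mean = 12/(12+16) = 12/28 = 0.429.

MAP: 0.423. Posterior mean: 0.429.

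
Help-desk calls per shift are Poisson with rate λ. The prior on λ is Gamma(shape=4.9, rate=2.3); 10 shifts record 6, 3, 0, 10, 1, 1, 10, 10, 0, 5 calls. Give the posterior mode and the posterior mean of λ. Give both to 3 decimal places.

Σ counts = 46. Posterior: Gamma(shape = 4.9+46 = 50.9, rate = 2.3+10 = 12.3).
Mode = (α−1)/β = 49.9/12.3 = 4.057.
Mean = α/β = 50.9/12.3 = 4.138.

posterior mode = 4.057, posterior mean = 4.138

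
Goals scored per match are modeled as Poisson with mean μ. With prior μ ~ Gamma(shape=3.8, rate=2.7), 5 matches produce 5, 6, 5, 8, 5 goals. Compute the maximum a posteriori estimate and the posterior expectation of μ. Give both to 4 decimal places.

Σ counts = 29. Posterior: Gamma(shape = 3.8+29 = 32.8, rate = 2.7+5 = 7.7).
Mode = (α−1)/β = 31.8/7.7 = 4.1299.
Mean = α/β = 32.8/7.7 = 4.2597.
Right-skewed posterior ⇒ mode < mean.

MAP: 4.1299. Posterior mean: 4.2597.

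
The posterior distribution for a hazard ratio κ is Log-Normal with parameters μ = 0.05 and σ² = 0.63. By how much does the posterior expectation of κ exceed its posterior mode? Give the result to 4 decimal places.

0.8806

Mode = exp(μ − σ²) = exp(-0.58) = 0.5599.
Mean = exp(μ + σ²/2) = exp(0.365) = 1.4405.
Difference = 1.4405 − 0.5599 = 0.8806.
Mean > mode: the posterior has a right tail.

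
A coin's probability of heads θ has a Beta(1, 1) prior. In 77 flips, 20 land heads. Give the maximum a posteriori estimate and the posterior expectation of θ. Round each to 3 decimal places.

MAP = 0.260, posterior mean = 0.266

Posterior: Beta(1+20, 1+57) = Beta(21, 58).
Mode = (21−1)/(21+58−2) = 20/77 = 0.260.
With a flat prior the MAP equals the MLE, 20/77.
Mean = 21/(21+58) = 21/79 = 0.266.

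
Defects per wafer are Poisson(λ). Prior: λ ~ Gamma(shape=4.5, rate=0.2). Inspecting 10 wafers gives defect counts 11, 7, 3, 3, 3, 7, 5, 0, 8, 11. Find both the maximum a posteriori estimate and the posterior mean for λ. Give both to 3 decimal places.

Σ counts = 58. Posterior: Gamma(shape = 4.5+58 = 62.5, rate = 0.2+10 = 10.2).
Mode = (α−1)/β = 61.5/10.2 = 6.029.
Mean = α/β = 62.5/10.2 = 6.127.
Mean > mode: the posterior has a right tail.

MAP = 6.029, posterior mean = 6.127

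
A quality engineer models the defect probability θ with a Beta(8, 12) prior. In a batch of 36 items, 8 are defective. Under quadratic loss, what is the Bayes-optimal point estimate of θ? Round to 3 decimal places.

Posterior: Beta(8+8, 12+28) = Beta(16, 40).
Mode = (16−1)/(16+40−2) = 15/54 = 0.278.
Mean = 16/(16+40) = 16/56 = 0.286.
Quadratic loss ⇒ the optimal estimator is the posterior mean.

0.286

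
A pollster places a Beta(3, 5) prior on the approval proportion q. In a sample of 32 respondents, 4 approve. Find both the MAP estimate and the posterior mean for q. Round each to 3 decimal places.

Posterior: Beta(3+4, 5+28) = Beta(7, 33).
Mode = (7−1)/(7+33−2) = 6/38 = 0.158.
Mean = 7/(7+33) = 7/40 = 0.175.

MAP = 0.158, posterior mean = 0.175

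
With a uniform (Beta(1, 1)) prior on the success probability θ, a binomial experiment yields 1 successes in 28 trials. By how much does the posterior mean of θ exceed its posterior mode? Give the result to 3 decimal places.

Posterior: Beta(1+1, 1+27) = Beta(2, 28).
Mode = (2−1)/(2+28−2) = 1/28 = 0.036.
With a flat prior the MAP equals the MLE, 1/28.
Mean = 2/(2+28) = 2/30 = 0.067.
Difference = 0.067 − 0.036 = 0.031.
Mean > mode: the posterior has a right tail.

0.031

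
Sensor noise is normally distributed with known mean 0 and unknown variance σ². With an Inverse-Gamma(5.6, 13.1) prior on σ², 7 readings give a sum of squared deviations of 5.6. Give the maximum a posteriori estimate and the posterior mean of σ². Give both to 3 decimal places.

Posterior: Inverse-Gamma(shape = 5.6+7/2 = 9.1, scale = 13.1+5.6/2 = 15.9).
Mode = β/(α+1) = 15.9/10.1 = 1.574.
Mean = β/(α−1) = 15.9/8.1 = 1.963.
The posterior is right-skewed, so the mean exceeds the mode.

maximum a posteriori estimate = 1.574, posterior mean = 1.963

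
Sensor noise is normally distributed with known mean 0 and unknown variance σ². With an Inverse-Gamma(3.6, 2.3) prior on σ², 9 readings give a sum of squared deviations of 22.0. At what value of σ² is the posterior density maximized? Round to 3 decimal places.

1.462

Posterior: Inverse-Gamma(shape = 3.6+9/2 = 8.1, scale = 2.3+22.0/2 = 13.3).
Mode = β/(α+1) = 13.3/9.1 = 1.462.
Mean = β/(α−1) = 13.3/7.1 = 1.873.
This is the posterior mode — the MAP estimate.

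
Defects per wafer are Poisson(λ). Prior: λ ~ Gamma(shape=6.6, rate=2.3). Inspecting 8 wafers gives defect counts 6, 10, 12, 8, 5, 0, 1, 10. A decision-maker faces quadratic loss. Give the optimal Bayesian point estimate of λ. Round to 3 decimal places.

Σ counts = 52. Posterior: Gamma(shape = 6.6+52 = 58.6, rate = 2.3+8 = 10.3).
Mode = (α−1)/β = 57.6/10.3 = 5.592.
Mean = α/β = 58.6/10.3 = 5.689.
Quadratic loss ⇒ the optimal estimator is the posterior mean.

5.689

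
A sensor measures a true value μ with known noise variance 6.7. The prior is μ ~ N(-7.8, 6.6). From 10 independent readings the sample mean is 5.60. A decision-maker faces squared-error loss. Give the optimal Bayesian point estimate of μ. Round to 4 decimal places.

Posterior for μ is Normal. Precision-weighted mean: (1/6.6·-7.8 + 10/6.7·5.60) / (1/6.6 + 10/6.7) = 4.3651.
A Normal posterior is symmetric, so mode = mean.
Squared-error loss ⇒ the optimal estimator is the posterior mean.

4.3651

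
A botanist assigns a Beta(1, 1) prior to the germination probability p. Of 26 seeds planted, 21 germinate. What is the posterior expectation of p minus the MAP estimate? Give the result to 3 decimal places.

-0.022

Posterior: Beta(1+21, 1+5) = Beta(22, 6).
Mode = (22−1)/(22+6−2) = 21/26 = 0.808.
With a flat prior the MAP equals the MLE, 21/26.
Mean = 22/(22+6) = 22/28 = 0.786.
Difference = 0.786 − 0.808 = -0.022.
Mode > mean: the posterior has a left tail.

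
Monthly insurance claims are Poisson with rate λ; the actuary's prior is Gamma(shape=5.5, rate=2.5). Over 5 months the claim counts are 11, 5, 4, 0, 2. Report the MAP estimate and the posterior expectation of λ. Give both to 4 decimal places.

MAP estimate = 3.5333, posterior expectation = 3.6667

Σ counts = 22. Posterior: Gamma(shape = 5.5+22 = 27.5, rate = 2.5+5 = 7.5).
Mode = (α−1)/β = 26.5/7.5 = 3.5333.
Mean = α/β = 27.5/7.5 = 3.6667.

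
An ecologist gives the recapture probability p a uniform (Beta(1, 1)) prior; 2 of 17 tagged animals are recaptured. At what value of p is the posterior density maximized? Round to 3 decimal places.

0.118

Posterior: Beta(1+2, 1+15) = Beta(3, 16).
Mode = (3−1)/(3+16−2) = 2/17 = 0.118.
With a flat prior the MAP equals the MLE, 2/17.
Mean = 3/(3+16) = 3/19 = 0.158.
This is the posterior mode — the MAP estimate.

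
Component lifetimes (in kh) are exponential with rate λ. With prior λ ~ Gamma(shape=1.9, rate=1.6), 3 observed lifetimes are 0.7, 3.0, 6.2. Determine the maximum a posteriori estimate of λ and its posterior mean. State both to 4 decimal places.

Σ times = 9.9. Posterior: Gamma(shape = 1.9+3 = 4.9, rate = 1.6+9.9 = 11.5).
Mode = (α−1)/β = 3.9/11.5 = 0.3391.
Mean = α/β = 4.9/11.5 = 0.4261.

MAP: 0.3391. Posterior mean: 0.4261.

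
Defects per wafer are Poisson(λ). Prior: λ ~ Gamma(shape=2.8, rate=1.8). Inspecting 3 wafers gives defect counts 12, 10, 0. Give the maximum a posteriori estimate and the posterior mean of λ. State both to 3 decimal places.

Σ counts = 22. Posterior: Gamma(shape = 2.8+22 = 24.8, rate = 1.8+3 = 4.8).
Mode = (α−1)/β = 23.8/4.8 = 4.958.
Mean = α/β = 24.8/4.8 = 5.167.

maximum a posteriori estimate = 4.958, posterior mean = 5.167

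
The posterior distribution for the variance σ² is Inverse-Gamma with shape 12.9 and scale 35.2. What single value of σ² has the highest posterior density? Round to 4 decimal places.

Mode = β/(α+1) = 35.2/13.9 = 2.5324.
Mean = β/(α−1) = 35.2/11.9 = 2.9580.
This is the posterior mode — the MAP estimate.

2.5324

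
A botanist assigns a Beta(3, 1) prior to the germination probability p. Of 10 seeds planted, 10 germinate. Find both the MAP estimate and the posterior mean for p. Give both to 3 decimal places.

Posterior: Beta(3+10, 1+0) = Beta(13, 1).
Since β = 1 ≤ 1 and α > 1, the Beta density is monotone increasing on [0,1]; the mode is at 1.
Mean = 13/(13+1) = 0.929.

MAP: 1.000. Posterior mean: 0.929.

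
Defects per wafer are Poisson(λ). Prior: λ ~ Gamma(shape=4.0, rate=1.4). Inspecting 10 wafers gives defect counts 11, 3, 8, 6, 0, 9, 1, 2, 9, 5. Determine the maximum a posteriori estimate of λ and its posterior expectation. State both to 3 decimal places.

Σ counts = 54. Posterior: Gamma(shape = 4.0+54 = 58.0, rate = 1.4+10 = 11.4).
Mode = (α−1)/β = 57.0/11.4 = 5.000.
Mean = α/β = 58.0/11.4 = 5.088.

λ_MAP = 5.000, E[λ|data] = 5.088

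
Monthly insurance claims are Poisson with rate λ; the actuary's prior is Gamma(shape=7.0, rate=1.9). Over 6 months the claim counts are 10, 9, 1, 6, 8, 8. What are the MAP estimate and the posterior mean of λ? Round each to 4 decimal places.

Σ counts = 42. Posterior: Gamma(shape = 7.0+42 = 49.0, rate = 1.9+6 = 7.9).
Mode = (α−1)/β = 48.0/7.9 = 6.0759.
Mean = α/β = 49.0/7.9 = 6.2025.
The mean is pulled above the mode by the posterior's right skew.

MAP = 6.0759, posterior mean = 6.2025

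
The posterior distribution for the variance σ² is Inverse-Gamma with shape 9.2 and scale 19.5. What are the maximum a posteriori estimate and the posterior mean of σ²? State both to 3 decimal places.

MAP = 1.912, posterior mean = 2.378

Mode = β/(α+1) = 19.5/10.2 = 1.912.
Mean = β/(α−1) = 19.5/8.2 = 2.378.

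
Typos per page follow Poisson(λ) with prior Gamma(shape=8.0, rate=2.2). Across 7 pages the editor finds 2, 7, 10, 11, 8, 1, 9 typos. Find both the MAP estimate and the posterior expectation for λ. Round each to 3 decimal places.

MAP = 5.978, posterior mean = 6.087

Σ counts = 48. Posterior: Gamma(shape = 8.0+48 = 56.0, rate = 2.2+7 = 9.2).
Mode = (α−1)/β = 55.0/9.2 = 5.978.
Mean = α/β = 56.0/9.2 = 6.087.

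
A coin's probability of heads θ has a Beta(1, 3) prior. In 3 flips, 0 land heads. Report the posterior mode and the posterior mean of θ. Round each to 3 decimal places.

MAP = 0.000, posterior mean = 0.143

Posterior: Beta(1+0, 3+3) = Beta(1, 6).
Since α = 1 ≤ 1 and β > 1, the Beta density is monotone decreasing on [0,1]; the mode is at 0.
Mean = 1/(1+6) = 0.143.
Mean > mode: the posterior has a right tail.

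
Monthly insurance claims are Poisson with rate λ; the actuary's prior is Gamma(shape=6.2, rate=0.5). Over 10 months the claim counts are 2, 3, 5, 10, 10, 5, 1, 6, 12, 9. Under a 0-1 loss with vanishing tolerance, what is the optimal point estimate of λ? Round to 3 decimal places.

6.495

Σ counts = 63. Posterior: Gamma(shape = 6.2+63 = 69.2, rate = 0.5+10 = 10.5).
Mode = (α−1)/β = 68.2/10.5 = 6.495.
Mean = α/β = 69.2/10.5 = 6.590.
This is the posterior mode — the MAP estimate.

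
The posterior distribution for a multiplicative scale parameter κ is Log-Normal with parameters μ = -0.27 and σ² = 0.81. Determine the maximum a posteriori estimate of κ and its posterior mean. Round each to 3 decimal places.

Mode = exp(μ − σ²) = exp(-1.08) = 0.340.
Mean = exp(μ + σ²/2) = exp(0.135) = 1.145.

MAP = 0.340; posterior mean = 1.145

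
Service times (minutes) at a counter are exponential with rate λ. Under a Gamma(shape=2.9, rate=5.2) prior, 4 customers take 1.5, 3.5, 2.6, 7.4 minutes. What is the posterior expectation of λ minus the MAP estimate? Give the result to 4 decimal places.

0.0495

Σ times = 15.0. Posterior: Gamma(shape = 2.9+4 = 6.9, rate = 5.2+15.0 = 20.2).
Mode = (α−1)/β = 5.9/20.2 = 0.2921.
Mean = α/β = 6.9/20.2 = 0.3416.
Difference = 0.3416 − 0.2921 = 0.0495.
The posterior is right-skewed, so the mean exceeds the mode.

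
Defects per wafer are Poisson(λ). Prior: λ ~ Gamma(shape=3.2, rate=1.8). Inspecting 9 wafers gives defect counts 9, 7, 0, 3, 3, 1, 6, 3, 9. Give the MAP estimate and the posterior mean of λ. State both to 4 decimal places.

Σ counts = 41. Posterior: Gamma(shape = 3.2+41 = 44.2, rate = 1.8+9 = 10.8).
Mode = (α−1)/β = 43.2/10.8 = 4.0000.
Mean = α/β = 44.2/10.8 = 4.0926.
The mean is pulled above the mode by the posterior's right skew.

MAP estimate = 4.0000, posterior mean = 4.0926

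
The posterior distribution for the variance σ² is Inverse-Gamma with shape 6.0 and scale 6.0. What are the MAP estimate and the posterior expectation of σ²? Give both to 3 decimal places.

MAP estimate = 0.857, posterior expectation = 1.200

Mode = β/(α+1) = 6.0/7.0 = 0.857.
Mean = β/(α−1) = 6.0/5.0 = 1.200.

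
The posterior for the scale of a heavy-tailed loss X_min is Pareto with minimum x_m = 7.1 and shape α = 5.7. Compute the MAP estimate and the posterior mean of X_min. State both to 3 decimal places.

MAP = 7.100, posterior mean = 8.611

The Pareto density is strictly decreasing on [x_m, ∞), so the mode is x_m = 7.100.
Mean = α·x_m/(α−1) = 5.7·7.1/4.7 = 8.611.
The posterior is right-skewed, so the mean exceeds the mode.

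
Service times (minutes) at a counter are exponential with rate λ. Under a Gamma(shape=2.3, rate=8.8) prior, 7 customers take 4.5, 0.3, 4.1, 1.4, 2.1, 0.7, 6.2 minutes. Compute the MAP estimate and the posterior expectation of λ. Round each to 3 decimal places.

MAP: 0.295. Posterior mean: 0.331.

Σ times = 19.3. Posterior: Gamma(shape = 2.3+7 = 9.3, rate = 8.8+19.3 = 28.1).
Mode = (α−1)/β = 8.3/28.1 = 0.295.
Mean = α/β = 9.3/28.1 = 0.331.
Right-skewed posterior ⇒ mode < mean.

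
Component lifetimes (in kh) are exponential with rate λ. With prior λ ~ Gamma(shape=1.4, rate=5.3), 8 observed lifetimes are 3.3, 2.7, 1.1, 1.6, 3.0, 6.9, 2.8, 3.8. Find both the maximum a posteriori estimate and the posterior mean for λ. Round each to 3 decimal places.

Σ times = 25.2. Posterior: Gamma(shape = 1.4+8 = 9.4, rate = 5.3+25.2 = 30.5).
Mode = (α−1)/β = 8.4/30.5 = 0.275.
Mean = α/β = 9.4/30.5 = 0.308.
The posterior is right-skewed, so the mean exceeds the mode.

maximum a posteriori estimate = 0.275, posterior mean = 0.308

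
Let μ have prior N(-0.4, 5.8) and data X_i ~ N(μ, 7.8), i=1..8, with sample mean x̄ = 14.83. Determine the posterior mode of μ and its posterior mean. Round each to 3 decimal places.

Posterior for μ is Normal. Precision-weighted mean: (1/5.8·-0.4 + 8/7.8·14.83) / (1/5.8 + 8/7.8) = 12.638.
A Normal posterior is symmetric, so mode = mean.

MAP = 12.638; posterior mean = 12.638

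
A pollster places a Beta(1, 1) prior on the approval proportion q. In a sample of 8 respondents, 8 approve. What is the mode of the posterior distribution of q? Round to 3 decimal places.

1.000

Posterior: Beta(1+8, 1+0) = Beta(9, 1).
Since β = 1 ≤ 1 and α > 1, the Beta density is monotone increasing on [0,1]; the mode is at 1.
Mean = 9/(9+1) = 0.900.
This is the posterior mode — the MAP estimate.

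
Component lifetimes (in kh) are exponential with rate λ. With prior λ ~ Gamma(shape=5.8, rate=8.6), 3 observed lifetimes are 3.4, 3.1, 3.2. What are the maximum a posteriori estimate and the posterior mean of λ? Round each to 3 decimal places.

MAP = 0.426, posterior mean = 0.481

Σ times = 9.7. Posterior: Gamma(shape = 5.8+3 = 8.8, rate = 8.6+9.7 = 18.3).
Mode = (α−1)/β = 7.8/18.3 = 0.426.
Mean = α/β = 8.8/18.3 = 0.481.
The posterior is right-skewed, so the mean exceeds the mode.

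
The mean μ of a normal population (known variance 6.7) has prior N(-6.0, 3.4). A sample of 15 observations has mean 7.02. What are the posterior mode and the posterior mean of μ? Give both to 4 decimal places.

MAP = 5.5081, posterior mean = 5.5081

Posterior for μ is Normal. Precision-weighted mean: (1/3.4·-6.0 + 15/6.7·7.02) / (1/3.4 + 15/6.7) = 5.5081.
A Normal posterior is symmetric, so mode = mean.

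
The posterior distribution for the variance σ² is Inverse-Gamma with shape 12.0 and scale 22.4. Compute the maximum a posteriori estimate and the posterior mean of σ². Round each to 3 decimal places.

MAP: 1.723. Posterior mean: 2.036.

Mode = β/(α+1) = 22.4/13.0 = 1.723.
Mean = β/(α−1) = 22.4/11.0 = 2.036.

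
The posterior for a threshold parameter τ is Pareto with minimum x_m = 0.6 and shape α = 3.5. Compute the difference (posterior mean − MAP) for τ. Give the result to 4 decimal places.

The Pareto density is strictly decreasing on [x_m, ∞), so the mode is x_m = 0.6000.
Mean = α·x_m/(α−1) = 3.5·0.6/2.5 = 0.8400.
Difference = 0.8400 − 0.6000 = 0.2400.
The posterior is right-skewed, so the mean exceeds the mode.

0.2400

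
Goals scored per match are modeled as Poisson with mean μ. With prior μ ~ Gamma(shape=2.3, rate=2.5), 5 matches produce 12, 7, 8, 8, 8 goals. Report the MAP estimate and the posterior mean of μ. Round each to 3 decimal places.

Σ counts = 43. Posterior: Gamma(shape = 2.3+43 = 45.3, rate = 2.5+5 = 7.5).
Mode = (α−1)/β = 44.3/7.5 = 5.907.
Mean = α/β = 45.3/7.5 = 6.040.
The posterior is right-skewed, so the mean exceeds the mode.

MAP estimate = 5.907, posterior mean = 6.040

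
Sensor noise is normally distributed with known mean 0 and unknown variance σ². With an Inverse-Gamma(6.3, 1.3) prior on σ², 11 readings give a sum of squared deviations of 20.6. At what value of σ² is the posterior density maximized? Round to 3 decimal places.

0.906

Posterior: Inverse-Gamma(shape = 6.3+11/2 = 11.8, scale = 1.3+20.6/2 = 11.6).
Mode = β/(α+1) = 11.6/12.8 = 0.906.
Mean = β/(α−1) = 11.6/10.8 = 1.074.
This is the posterior mode — the MAP estimate.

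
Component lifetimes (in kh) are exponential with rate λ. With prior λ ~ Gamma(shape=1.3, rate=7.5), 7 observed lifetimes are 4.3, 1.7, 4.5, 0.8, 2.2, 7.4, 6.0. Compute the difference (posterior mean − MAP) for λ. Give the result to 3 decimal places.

0.029

Σ times = 26.9. Posterior: Gamma(shape = 1.3+7 = 8.3, rate = 7.5+26.9 = 34.4).
Mode = (α−1)/β = 7.3/34.4 = 0.212.
Mean = α/β = 8.3/34.4 = 0.241.
Difference = 0.241 − 0.212 = 0.029.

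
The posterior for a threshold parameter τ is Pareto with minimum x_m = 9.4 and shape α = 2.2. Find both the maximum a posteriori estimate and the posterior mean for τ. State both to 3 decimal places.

MAP: 9.400. Posterior mean: 17.233.

The Pareto density is strictly decreasing on [x_m, ∞), so the mode is x_m = 9.400.
Mean = α·x_m/(α−1) = 2.2·9.4/1.2 = 17.233.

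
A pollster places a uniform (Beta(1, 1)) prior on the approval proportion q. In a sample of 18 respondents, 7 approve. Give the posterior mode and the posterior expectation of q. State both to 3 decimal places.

MAP = 0.389, posterior mean = 0.400

Posterior: Beta(1+7, 1+11) = Beta(8, 12).
Mode = (8−1)/(8+12−2) = 7/18 = 0.389.
Mean = 8/(8+12) = 8/20 = 0.400.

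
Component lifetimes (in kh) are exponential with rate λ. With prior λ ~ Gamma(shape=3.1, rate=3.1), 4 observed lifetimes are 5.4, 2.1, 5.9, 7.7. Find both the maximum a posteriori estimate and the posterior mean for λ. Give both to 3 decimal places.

λ_MAP = 0.252, E[λ|data] = 0.293

Σ times = 21.1. Posterior: Gamma(shape = 3.1+4 = 7.1, rate = 3.1+21.1 = 24.2).
Mode = (α−1)/β = 6.1/24.2 = 0.252.
Mean = α/β = 7.1/24.2 = 0.293.
The mean is pulled above the mode by the posterior's right skew.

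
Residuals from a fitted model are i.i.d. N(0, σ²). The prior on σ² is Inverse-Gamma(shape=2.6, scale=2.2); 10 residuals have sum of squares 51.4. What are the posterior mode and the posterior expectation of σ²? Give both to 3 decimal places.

Posterior: Inverse-Gamma(shape = 2.6+10/2 = 7.6, scale = 2.2+51.4/2 = 27.9).
Mode = β/(α+1) = 27.9/8.6 = 3.244.
Mean = β/(α−1) = 27.9/6.6 = 4.227.
The mean is pulled above the mode by the posterior's right skew.

posterior mode = 3.244, posterior expectation = 4.227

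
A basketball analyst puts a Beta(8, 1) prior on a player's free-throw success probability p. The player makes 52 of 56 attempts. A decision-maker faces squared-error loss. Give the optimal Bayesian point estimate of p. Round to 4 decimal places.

0.9231

Posterior: Beta(8+52, 1+4) = Beta(60, 5).
Mode = (60−1)/(60+5−2) = 59/63 = 0.9365.
Mean = 60/(60+5) = 60/65 = 0.9231.
Squared-error loss ⇒ the optimal estimator is the posterior mean.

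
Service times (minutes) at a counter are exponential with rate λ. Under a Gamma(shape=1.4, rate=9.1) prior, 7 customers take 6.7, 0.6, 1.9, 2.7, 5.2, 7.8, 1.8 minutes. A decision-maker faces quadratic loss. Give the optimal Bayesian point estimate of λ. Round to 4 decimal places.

0.2346

Σ times = 26.7. Posterior: Gamma(shape = 1.4+7 = 8.4, rate = 9.1+26.7 = 35.8).
Mode = (α−1)/β = 7.4/35.8 = 0.2067.
Mean = α/β = 8.4/35.8 = 0.2346.
Quadratic loss ⇒ the optimal estimator is the posterior mean.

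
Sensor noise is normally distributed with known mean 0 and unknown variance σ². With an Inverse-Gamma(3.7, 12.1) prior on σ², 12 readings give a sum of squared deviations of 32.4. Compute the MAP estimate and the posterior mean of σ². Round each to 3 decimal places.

Posterior: Inverse-Gamma(shape = 3.7+12/2 = 9.7, scale = 12.1+32.4/2 = 28.3).
Mode = β/(α+1) = 28.3/10.7 = 2.645.
Mean = β/(α−1) = 28.3/8.7 = 3.253.

MAP: 2.645. Posterior mean: 3.253.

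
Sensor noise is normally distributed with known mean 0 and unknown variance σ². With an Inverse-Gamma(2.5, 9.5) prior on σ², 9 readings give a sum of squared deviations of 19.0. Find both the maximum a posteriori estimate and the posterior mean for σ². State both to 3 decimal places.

Posterior: Inverse-Gamma(shape = 2.5+9/2 = 7.0, scale = 9.5+19.0/2 = 19.0).
Mode = β/(α+1) = 19.0/8.0 = 2.375.
Mean = β/(α−1) = 19.0/6.0 = 3.167.

σ²_MAP = 2.375, E[σ²|data] = 3.167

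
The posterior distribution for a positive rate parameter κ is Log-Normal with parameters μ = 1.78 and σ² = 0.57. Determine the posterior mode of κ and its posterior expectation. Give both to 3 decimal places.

κ_MAP = 3.353, E[κ|data] = 7.885

Mode = exp(μ − σ²) = exp(1.21) = 3.353.
Mean = exp(μ + σ²/2) = exp(2.065) = 7.885.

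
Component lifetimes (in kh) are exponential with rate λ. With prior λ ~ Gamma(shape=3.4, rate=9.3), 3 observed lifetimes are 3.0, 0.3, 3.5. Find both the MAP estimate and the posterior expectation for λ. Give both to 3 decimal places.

Σ times = 6.8. Posterior: Gamma(shape = 3.4+3 = 6.4, rate = 9.3+6.8 = 16.1).
Mode = (α−1)/β = 5.4/16.1 = 0.335.
Mean = α/β = 6.4/16.1 = 0.398.

MAP = 0.335; posterior mean = 0.398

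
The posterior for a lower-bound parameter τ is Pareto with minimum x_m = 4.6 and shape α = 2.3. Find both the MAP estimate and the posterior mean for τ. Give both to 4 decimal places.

The Pareto density is strictly decreasing on [x_m, ∞), so the mode is x_m = 4.6000.
Mean = α·x_m/(α−1) = 2.3·4.6/1.3 = 8.1385.

MAP = 4.6000; posterior mean = 8.1385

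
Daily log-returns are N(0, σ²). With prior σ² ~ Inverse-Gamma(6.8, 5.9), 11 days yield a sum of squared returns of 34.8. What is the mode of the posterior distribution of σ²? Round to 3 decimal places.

1.752

Posterior: Inverse-Gamma(shape = 6.8+11/2 = 12.3, scale = 5.9+34.8/2 = 23.3).
Mode = β/(α+1) = 23.3/13.3 = 1.752.
Mean = β/(α−1) = 23.3/11.3 = 2.062.
This is the posterior mode — the MAP estimate.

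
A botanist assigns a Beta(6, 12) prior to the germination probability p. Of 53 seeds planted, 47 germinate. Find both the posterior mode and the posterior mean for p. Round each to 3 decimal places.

Posterior: Beta(6+47, 12+6) = Beta(53, 18).
Mode = (53−1)/(53+18−2) = 52/69 = 0.754.
Mean = 53/(53+18) = 53/71 = 0.746.
The posterior is left-skewed, so the mode exceeds the mean.

p_MAP = 0.754, E[p|data] = 0.746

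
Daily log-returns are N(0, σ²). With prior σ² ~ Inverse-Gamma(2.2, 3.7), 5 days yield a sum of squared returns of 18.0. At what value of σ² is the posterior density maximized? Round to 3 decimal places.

2.228

Posterior: Inverse-Gamma(shape = 2.2+5/2 = 4.7, scale = 3.7+18.0/2 = 12.7).
Mode = β/(α+1) = 12.7/5.7 = 2.228.
Mean = β/(α−1) = 12.7/3.7 = 3.432.
This is the posterior mode — the MAP estimate.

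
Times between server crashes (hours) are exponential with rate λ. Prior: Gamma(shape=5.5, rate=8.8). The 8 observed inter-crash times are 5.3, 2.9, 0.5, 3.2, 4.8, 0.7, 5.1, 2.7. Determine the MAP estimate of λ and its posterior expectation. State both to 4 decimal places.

MAP = 0.3676; posterior mean = 0.3971

Σ times = 25.2. Posterior: Gamma(shape = 5.5+8 = 13.5, rate = 8.8+25.2 = 34.0).
Mode = (α−1)/β = 12.5/34.0 = 0.3676.
Mean = α/β = 13.5/34.0 = 0.3971.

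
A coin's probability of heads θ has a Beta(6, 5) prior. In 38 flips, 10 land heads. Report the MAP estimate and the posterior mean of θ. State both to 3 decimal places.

Posterior: Beta(6+10, 5+28) = Beta(16, 33).
Mode = (16−1)/(16+33−2) = 15/47 = 0.319.
Mean = 16/(16+33) = 16/49 = 0.327.

MAP = 0.319; posterior mean = 0.327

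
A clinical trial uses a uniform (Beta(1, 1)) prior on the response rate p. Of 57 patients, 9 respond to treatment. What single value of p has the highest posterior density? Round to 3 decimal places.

Posterior: Beta(1+9, 1+48) = Beta(10, 49).
Mode = (10−1)/(10+49−2) = 9/57 = 0.158.
With a flat prior the MAP equals the MLE, 9/57.
Mean = 10/(10+49) = 10/59 = 0.169.
This is the posterior mode — the MAP estimate.

0.158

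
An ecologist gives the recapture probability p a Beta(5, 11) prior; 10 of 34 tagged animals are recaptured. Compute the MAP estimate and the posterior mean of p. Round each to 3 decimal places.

Posterior: Beta(5+10, 11+24) = Beta(15, 35).
Mode = (15−1)/(15+35−2) = 14/48 = 0.292.
Mean = 15/(15+35) = 15/50 = 0.300.

MAP estimate = 0.292, posterior mean = 0.300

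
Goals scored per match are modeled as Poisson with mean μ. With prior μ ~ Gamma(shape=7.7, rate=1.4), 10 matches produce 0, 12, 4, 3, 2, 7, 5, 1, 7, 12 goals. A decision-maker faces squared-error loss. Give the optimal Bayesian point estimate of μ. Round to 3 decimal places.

Σ counts = 53. Posterior: Gamma(shape = 7.7+53 = 60.7, rate = 1.4+10 = 11.4).
Mode = (α−1)/β = 59.7/11.4 = 5.237.
Mean = α/β = 60.7/11.4 = 5.325.
Squared-error loss ⇒ the optimal estimator is the posterior mean.

5.325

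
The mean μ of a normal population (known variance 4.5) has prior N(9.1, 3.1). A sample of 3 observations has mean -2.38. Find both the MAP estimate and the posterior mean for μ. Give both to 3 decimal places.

MAP = 1.363; posterior mean = 1.363

Posterior for μ is Normal. Precision-weighted mean: (1/3.1·9.1 + 3/4.5·-2.38) / (1/3.1 + 3/4.5) = 1.363.
A Normal posterior is symmetric, so mode = mean.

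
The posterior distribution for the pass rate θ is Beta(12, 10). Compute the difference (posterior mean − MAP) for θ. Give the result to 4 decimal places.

Mode = (12−1)/(12+10−2) = 11/20 = 0.5500.
Mean = 12/(12+10) = 12/22 = 0.5455.
Difference = 0.5455 − 0.5500 = -0.0045.
Mode > mean: the posterior has a left tail.

-0.0045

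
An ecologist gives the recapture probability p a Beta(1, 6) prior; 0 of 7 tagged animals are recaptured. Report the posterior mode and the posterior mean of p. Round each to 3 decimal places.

p_MAP = 0.000, E[p|data] = 0.071

Posterior: Beta(1+0, 6+7) = Beta(1, 13).
Since α = 1 ≤ 1 and β > 1, the Beta density is monotone decreasing on [0,1]; the mode is at 0.
Mean = 1/(1+13) = 0.071.
The mean is pulled above the mode by the posterior's right skew.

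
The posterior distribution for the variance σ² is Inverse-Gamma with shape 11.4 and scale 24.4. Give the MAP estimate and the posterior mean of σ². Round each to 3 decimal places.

σ²_MAP = 1.968, E[σ²|data] = 2.346

Mode = β/(α+1) = 24.4/12.4 = 1.968.
Mean = β/(α−1) = 24.4/10.4 = 2.346.
The mean is pulled above the mode by the posterior's right skew.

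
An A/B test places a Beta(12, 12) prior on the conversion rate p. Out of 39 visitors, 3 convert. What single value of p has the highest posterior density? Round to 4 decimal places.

Posterior: Beta(12+3, 12+36) = Beta(15, 48).
Mode = (15−1)/(15+48−2) = 14/61 = 0.2295.
Mean = 15/(15+48) = 15/63 = 0.2381.
This is the posterior mode — the MAP estimate.

0.2295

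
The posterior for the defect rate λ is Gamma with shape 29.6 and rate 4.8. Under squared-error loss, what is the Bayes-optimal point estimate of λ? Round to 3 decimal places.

Mode = (α−1)/β = 28.6/4.8 = 5.958.
Mean = α/β = 29.6/4.8 = 6.167.
Squared-error loss ⇒ the optimal estimator is the posterior mean.

6.167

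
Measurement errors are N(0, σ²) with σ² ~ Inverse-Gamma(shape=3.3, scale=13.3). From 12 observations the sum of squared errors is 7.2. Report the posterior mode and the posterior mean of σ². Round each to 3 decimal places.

σ²_MAP = 1.641, E[σ²|data] = 2.036

Posterior: Inverse-Gamma(shape = 3.3+12/2 = 9.3, scale = 13.3+7.2/2 = 16.9).
Mode = β/(α+1) = 16.9/10.3 = 1.641.
Mean = β/(α−1) = 16.9/8.3 = 2.036.
Mean > mode: the posterior has a right tail.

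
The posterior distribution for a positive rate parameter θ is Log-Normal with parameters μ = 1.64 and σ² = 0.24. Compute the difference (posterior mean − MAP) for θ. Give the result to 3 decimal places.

Mode = exp(μ − σ²) = exp(1.40) = 4.055.
Mean = exp(μ + σ²/2) = exp(1.760) = 5.812.
Difference = 5.812 − 4.055 = 1.757.

1.757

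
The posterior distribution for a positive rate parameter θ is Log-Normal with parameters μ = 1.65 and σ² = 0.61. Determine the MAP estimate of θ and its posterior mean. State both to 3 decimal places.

MAP = 2.829; posterior mean = 7.064

Mode = exp(μ − σ²) = exp(1.04) = 2.829.
Mean = exp(μ + σ²/2) = exp(1.955) = 7.064.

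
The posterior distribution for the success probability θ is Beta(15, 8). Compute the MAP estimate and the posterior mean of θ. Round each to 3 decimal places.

Mode = (15−1)/(15+8−2) = 14/21 = 0.667.
Mean = 15/(15+8) = 15/23 = 0.652.
The posterior is left-skewed, so the mode exceeds the mean.

MAP: 0.667. Posterior mean: 0.652.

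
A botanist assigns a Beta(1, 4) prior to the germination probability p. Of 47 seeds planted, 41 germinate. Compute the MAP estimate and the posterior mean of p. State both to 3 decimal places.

MAP = 0.820, posterior mean = 0.808

Posterior: Beta(1+41, 4+6) = Beta(42, 10).
Mode = (42−1)/(42+10−2) = 41/50 = 0.820.
Mean = 42/(42+10) = 42/52 = 0.808.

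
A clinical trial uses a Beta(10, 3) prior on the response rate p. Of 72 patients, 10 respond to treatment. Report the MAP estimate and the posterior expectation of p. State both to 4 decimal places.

MAP = 0.2289, posterior mean = 0.2353

Posterior: Beta(10+10, 3+62) = Beta(20, 65).
Mode = (20−1)/(20+65−2) = 19/83 = 0.2289.
Mean = 20/(20+65) = 20/85 = 0.2353.
Right-skewed posterior ⇒ mode < mean.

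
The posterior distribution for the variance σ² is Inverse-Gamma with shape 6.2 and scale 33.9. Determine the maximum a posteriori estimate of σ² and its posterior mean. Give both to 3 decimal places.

maximum a posteriori estimate = 4.708, posterior mean = 6.519

Mode = β/(α+1) = 33.9/7.2 = 4.708.
Mean = β/(α−1) = 33.9/5.2 = 6.519.
The posterior is right-skewed, so the mean exceeds the mode.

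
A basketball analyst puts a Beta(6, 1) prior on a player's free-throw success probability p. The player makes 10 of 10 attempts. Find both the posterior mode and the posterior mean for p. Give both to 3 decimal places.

Posterior: Beta(6+10, 1+0) = Beta(16, 1).
Since β = 1 ≤ 1 and α > 1, the Beta density is monotone increasing on [0,1]; the mode is at 1.
Mean = 16/(16+1) = 0.941.

posterior mode = 1.000, posterior mean = 0.941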